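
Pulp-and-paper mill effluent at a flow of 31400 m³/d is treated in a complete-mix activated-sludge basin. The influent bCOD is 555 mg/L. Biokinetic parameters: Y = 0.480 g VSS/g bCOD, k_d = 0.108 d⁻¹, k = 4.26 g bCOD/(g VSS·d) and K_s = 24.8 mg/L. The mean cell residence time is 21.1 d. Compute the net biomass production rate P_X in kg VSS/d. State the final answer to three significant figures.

P_X ≈ 2540 kg VSS/d

From the Monod/SRT balance for a CMAS, S = K_s·(1+k_d θ_c)/[θ_c·(Y k − k_d) − 1] = 24.8 × (1 + 0.108 × 21.1) / [21.1 × (0.480 × 4.26 − 0.108) − 1] = 81.31 / 39.87 = 2.040 mg/L.
Y_obs = Y / (1 + k_d θ_c) = 0.480 / (1 + 0.108 × 21.1) = 0.480 / 3.279 = 0.1464.
Q·(S₀ − S) = 31400 × (555 − 2.04) × 10⁻³ = 17363 kg/d removed.
Net biomass production P_X = Y_obs × Q·(S₀ − S) = 0.1464 × 17363 = 2542 kg VSS/d.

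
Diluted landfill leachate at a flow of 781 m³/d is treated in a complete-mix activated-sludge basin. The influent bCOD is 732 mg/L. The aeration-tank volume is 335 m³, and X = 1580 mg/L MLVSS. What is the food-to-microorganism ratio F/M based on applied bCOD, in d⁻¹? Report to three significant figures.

Food-to-microorganism ratio F/M = Q S₀ / (V X) = 781 × 732 / (335.0 × 1580) = 1.080 d⁻¹.

F/M ≈ 1.08 d⁻¹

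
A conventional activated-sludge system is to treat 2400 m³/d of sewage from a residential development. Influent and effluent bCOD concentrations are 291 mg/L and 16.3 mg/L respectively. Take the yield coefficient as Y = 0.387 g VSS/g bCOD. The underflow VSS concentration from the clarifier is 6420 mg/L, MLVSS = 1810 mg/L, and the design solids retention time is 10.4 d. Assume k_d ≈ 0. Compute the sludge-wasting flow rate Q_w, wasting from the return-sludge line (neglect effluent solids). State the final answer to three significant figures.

With k_d = 0 the design equation reduces to V = Y Q (S₀−S) θ_c / X = 0.387 × 2400 × (291 − 16.3) × 10.4 / 1810 = 1466 m³.
Q_w = (V·X)/(θ_c X_r) = 1466 × 1810 / (10.4 × 6420) = 39.74 m³/d.

Q_w ≈ 39.7 m³/d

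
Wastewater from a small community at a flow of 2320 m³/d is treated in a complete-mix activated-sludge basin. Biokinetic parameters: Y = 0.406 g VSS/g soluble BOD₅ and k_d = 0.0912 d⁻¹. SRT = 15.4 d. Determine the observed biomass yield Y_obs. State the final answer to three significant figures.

Correct the yield for decay: Y_obs = Y/(1 + k_d θ_c) = 0.406 / (1 + 0.0912 × 15.4) = 0.406 / 2.404 = 0.1689.

Y_obs ≈ 0.169 g VSS/g soluble BOD₅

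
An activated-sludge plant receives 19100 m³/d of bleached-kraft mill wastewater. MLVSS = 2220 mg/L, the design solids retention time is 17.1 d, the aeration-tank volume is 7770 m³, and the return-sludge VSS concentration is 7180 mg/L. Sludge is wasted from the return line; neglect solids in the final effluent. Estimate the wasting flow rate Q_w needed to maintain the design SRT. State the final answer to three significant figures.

θ_c = V·X/(Q_w·X_r) when wasting from the recycle, so Q_w = V·X/(θ_c·X_r) = 7770 × 2220 / (17.1 × 7180) = 140.5 m³/d.

Q_w ≈ 140 m³/d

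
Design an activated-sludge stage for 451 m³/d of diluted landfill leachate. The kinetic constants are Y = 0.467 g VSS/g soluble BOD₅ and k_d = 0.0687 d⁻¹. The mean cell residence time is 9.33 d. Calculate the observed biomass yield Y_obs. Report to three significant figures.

Y_obs ≈ 0.285 g VSS/g soluble BOD₅

The observed yield is Y_obs = Y/(1 + k_d·θ_c) = 0.467 / (1 + 0.0687 × 9.33) = 0.467 / 1.641 = 0.2846 g VSS per g soluble BOD₅ removed.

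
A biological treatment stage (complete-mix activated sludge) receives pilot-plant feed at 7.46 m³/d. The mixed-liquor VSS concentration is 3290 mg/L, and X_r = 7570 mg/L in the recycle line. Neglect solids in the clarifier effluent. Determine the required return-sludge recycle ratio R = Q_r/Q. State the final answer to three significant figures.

Mass balance around the secondary clarifier (neglecting effluent solids): R = X / (X_r − X) = 3290 / (7570 − 3290) = 0.7687.

R ≈ 0.769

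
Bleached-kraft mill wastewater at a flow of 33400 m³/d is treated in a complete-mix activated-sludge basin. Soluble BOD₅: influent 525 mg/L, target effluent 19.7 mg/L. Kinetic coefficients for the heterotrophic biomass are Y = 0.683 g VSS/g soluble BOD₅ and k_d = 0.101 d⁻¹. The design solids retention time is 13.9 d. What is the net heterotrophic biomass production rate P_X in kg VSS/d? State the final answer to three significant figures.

Y_obs = Y / (1 + k_d θ_c) = 0.683 / (1 + 0.101 × 13.9) = 0.683 / 2.404 = 0.2841.
ΔS = 525 − 19.7 = 505.3 mg/L, so the substrate removal rate is 33400 × 505.3/1000 = 16877 kg soluble BOD₅/d.
P_X = Y_obs · Q(S₀ − S) = 0.2841 × 16877 = 4795 kg VSS/d.

P_X ≈ 4800 kg VSS/d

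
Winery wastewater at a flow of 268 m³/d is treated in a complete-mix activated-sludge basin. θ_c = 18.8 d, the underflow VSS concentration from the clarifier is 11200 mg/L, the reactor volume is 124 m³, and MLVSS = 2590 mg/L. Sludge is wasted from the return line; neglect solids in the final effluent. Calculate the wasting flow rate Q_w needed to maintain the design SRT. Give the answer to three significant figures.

Q_w ≈ 1.53 m³/d

θ_c = V·X/(Q_w·X_r) when wasting from the recycle, so Q_w = V·X/(θ_c·X_r) = 124.0 × 2590 / (18.8 × 11200) = 1.525 m³/d.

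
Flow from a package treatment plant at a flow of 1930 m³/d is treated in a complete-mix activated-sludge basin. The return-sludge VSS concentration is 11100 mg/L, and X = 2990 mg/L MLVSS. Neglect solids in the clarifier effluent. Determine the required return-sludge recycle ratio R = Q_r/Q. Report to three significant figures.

Mass balance around the secondary clarifier (neglecting effluent solids): R = X / (X_r − X) = 2990 / (11100 − 2990) = 0.3687.

R ≈ 0.369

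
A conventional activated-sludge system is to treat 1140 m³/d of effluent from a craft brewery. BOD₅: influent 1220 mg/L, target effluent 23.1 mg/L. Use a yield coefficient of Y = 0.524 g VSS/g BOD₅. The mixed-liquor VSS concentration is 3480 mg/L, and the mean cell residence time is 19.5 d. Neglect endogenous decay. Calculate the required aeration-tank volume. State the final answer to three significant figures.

V·X = Y·Q·ΔS·θ_c gives V = 0.524 × 1140 × (1220 − 23.1) × 19.5 / 3480 = 4006 m³.

V ≈ 4010 m³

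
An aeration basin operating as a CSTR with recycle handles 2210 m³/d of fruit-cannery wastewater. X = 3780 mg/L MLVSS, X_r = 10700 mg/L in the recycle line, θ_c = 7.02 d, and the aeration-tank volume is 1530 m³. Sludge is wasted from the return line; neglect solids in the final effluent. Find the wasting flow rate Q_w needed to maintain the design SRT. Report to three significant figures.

θ_c = V·X/(Q_w·X_r) when wasting from the recycle, so Q_w = V·X/(θ_c·X_r) = 1530 × 3780 / (7.02 × 10700) = 76.99 m³/d.

Q_w ≈ 77.0 m³/d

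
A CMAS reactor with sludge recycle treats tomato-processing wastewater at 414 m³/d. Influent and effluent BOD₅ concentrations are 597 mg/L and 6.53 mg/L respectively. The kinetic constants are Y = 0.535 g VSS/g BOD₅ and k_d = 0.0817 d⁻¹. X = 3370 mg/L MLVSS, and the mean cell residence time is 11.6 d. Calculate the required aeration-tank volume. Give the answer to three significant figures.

Rearranging the biomass balance for a CMAS with decay, V = Y·Q·ΔS·θ_c / [X·(1+k_d θ_c)] = 0.535 × 414 × (597 − 6.53) × 11.6 / [3370 × (1 + 0.0817 × 11.6)] = 1.52×10^6 / 6564 = 231.1 m³.

V ≈ 231 m³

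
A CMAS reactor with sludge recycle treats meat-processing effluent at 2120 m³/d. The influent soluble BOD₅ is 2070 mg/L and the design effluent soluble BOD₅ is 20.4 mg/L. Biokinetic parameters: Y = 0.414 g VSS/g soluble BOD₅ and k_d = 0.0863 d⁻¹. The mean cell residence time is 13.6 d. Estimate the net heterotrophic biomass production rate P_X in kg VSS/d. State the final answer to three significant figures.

Correct the yield for decay: Y_obs = Y/(1 + k_d θ_c) = 0.414 / (1 + 0.0863 × 13.6) = 0.414 / 2.174 = 0.1905.
ΔS = 2070 − 20.4 = 2050 mg/L, so the substrate removal rate is 2120 × 2050/1000 = 4345 kg soluble BOD₅/d.
P_X = Y_obs · Q(S₀ − S) = 0.1905 × 4345 = 827.6 kg VSS/d.

P_X ≈ 828 kg VSS/d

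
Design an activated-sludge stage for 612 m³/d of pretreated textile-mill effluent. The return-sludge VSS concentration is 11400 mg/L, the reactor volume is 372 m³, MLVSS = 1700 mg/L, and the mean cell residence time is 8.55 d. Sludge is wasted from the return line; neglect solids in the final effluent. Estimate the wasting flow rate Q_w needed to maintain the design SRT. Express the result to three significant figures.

Q_w ≈ 6.49 m³/d

Wasting from the return line (neglecting effluent solids): Q_w = V·X / (θ_c·X_r) = 372.0 × 1700 / (8.55 × 11400) = 6.488 m³/d.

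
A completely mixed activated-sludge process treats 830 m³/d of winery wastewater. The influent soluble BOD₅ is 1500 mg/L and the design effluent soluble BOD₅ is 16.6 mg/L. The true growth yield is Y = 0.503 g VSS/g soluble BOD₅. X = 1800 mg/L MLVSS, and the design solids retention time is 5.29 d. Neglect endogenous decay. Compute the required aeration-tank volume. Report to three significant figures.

Biomass mass balance (decay neglected): V·X = Y·Q·(S₀ − S)·θ_c, so V = 0.503 × 830 × (1500 − 16.6) × 5.29 / 1800 = 1820 m³.

V ≈ 1820 m³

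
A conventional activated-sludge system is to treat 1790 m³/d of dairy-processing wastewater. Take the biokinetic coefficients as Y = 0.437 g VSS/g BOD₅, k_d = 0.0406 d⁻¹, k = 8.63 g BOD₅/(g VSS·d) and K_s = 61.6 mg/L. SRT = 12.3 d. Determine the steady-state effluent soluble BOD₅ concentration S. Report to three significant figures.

From the Monod/SRT balance for a CMAS, S = K_s·(1+k_d θ_c)/[θ_c·(Y k − k_d) − 1] = 61.6 × (1 + 0.0406 × 12.3) / [12.3 × (0.437 × 8.63 − 0.0406) − 1] = 92.36 / 44.89 = 2.058 mg/L.

S ≈ 2.06 mg/L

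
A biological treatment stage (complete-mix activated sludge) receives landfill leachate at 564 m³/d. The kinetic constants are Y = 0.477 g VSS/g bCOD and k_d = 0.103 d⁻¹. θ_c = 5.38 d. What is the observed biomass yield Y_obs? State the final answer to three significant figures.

Y_obs ≈ 0.307 g VSS/g bCOD

Y_obs = Y / (1 + k_d θ_c) = 0.477 / (1 + 0.103 × 5.38) = 0.477 / 1.554 = 0.3069.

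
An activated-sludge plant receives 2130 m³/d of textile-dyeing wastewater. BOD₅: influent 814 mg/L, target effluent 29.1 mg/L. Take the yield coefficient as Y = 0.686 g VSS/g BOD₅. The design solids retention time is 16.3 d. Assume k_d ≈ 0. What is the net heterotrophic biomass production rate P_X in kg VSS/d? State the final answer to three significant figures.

P_X ≈ 1150 kg VSS/d

With endogenous decay neglected, the observed yield equals the true yield: Y_obs = Y = 0.686 g VSS/g BOD₅.
Q·(S₀ − S) = 2130 × (814 − 29.1) × 10⁻³ = 1672 kg/d removed.
P_X = Y_obs · Q(S₀ − S) = 0.6860 × 1672 = 1147 kg VSS/d.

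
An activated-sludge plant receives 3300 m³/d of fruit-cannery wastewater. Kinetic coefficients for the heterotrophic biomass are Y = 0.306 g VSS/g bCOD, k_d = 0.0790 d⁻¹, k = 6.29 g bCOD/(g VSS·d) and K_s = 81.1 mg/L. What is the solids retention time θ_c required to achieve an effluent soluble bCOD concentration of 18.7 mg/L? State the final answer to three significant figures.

At the target effluent, Y k S/(K_s+S) = 0.306×6.29×18.7/99.80 = 0.3606 d⁻¹.
θ_c = 1/(μ − k_d) = 1/(0.3606 − 0.0790) = 1/0.2816 = 3.551 d.

θ_c ≈ 3.55 d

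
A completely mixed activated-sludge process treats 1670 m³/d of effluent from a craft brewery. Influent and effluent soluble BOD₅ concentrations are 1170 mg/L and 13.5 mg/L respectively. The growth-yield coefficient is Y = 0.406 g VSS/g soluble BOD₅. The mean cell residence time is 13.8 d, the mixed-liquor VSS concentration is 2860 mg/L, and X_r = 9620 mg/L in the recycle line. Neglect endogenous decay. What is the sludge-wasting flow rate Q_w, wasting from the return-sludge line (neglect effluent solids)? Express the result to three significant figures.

Q_w ≈ 81.5 m³/d

With k_d = 0 the design equation reduces to V = Y Q (S₀−S) θ_c / X = 0.406 × 1670 × (1170 − 13.5) × 13.8 / 2860 = 3784 m³.
Q_w = (V·X)/(θ_c X_r) = 3784 × 2860 / (13.8 × 9620) = 81.51 m³/d.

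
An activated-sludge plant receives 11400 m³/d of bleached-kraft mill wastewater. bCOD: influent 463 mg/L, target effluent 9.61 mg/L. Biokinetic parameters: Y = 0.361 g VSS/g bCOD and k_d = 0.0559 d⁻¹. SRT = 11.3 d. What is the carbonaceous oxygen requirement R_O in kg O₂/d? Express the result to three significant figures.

Y_obs = Y / (1 + k_d θ_c) = 0.361 / (1 + 0.0559 × 11.3) = 0.361 / 1.632 = 0.2212.
Mass of bCOD removed per day: Q(S₀ − S) = 11400 × 453.4 g/m³ = 5169 kg/d.
Biomass synthesised: P_X = Y_obs × 5169 = 1144 kg VSS/d.
R_O = Q·ΔS − 1.42 P_X = 5169 − 1624 = 3545 kg O₂/d.

R_O ≈ 3540 kg O₂/d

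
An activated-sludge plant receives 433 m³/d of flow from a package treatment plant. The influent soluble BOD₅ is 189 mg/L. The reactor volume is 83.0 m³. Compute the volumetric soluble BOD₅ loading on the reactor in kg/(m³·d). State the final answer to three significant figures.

L_v ≈ 0.986 kg soluble BOD₅/(m³·d)

L_v = Q S₀ / V = 433 × 189 × 10⁻³ / 83.00 = 0.9860 kg/(m³·d).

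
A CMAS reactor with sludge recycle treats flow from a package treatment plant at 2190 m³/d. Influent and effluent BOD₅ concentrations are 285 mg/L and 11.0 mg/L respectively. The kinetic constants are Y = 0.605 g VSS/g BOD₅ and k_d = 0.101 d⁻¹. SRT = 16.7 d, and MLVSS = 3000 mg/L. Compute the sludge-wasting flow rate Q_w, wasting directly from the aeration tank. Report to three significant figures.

From the SRT design equation V = Y Q (S₀−S) θ_c / [X (1 + k_d θ_c)] = 0.605 × 2190 × (285 − 11.0) × 16.7 / [3000 × (1 + 0.101 × 16.7)] = 6.06×10^6 / 8060 = 752.2 m³.
With mixed-liquor wasting, θ_c = V/Q_w, so Q_w = V/θ_c = 752.2/16.7 = 45.04 m³/d.

Q_w ≈ 45.0 m³/d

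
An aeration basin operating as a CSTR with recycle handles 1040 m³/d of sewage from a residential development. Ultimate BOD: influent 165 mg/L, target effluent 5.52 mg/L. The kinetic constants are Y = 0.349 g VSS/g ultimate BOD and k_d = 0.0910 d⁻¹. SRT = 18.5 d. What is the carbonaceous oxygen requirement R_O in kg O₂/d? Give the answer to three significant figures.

Observed yield with endogenous decay: Y_obs = Y / (1 + k_d·θ_c) = 0.349 / (1 + 0.0910 × 18.5) = 0.349 / 2.683 = 0.1301 g VSS/g ultimate BOD.
Q·(S₀ − S) = 1040 × (165 − 5.52) × 10⁻³ = 165.9 kg/d removed.
Net sludge production P_X = 0.1301 × 165.9 = 21.57 kg VSS/d.
R_O = Q·ΔS − 1.42 P_X = 165.9 − 30.63 = 135.2 kg O₂/d.

R_O ≈ 135 kg O₂/d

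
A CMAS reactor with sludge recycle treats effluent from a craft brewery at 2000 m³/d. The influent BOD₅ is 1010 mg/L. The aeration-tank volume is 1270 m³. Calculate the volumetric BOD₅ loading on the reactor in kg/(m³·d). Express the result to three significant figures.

L_v ≈ 1.59 kg BOD₅/(m³·d)

Volumetric loading L_v = Q·S₀ / V = 2000 × 1010 g/m³ / 1270 m³ = 1591 g/(m³·d) = 1.591 kg BOD₅/(m³·d).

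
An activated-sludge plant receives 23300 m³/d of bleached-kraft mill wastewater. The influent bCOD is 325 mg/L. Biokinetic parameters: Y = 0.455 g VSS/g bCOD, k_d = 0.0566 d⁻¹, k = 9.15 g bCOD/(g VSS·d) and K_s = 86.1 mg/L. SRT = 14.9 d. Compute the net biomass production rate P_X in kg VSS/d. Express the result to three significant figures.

P_X ≈ 1850 kg VSS/d

For a completely mixed reactor with recycle the Lawrence–McCarty relation gives S = K_s·(1 + k_d·θ_c) / [θ_c·(Y·k − k_d) − 1] = 86.1 × (1 + 0.0566 × 14.9) / [14.9 × (0.455 × 9.15 − 0.0566) − 1] = 158.7 / 60.19 = 2.637 mg/L.
Observed yield with endogenous decay: Y_obs = Y / (1 + k_d·θ_c) = 0.455 / (1 + 0.0566 × 14.9) = 0.455 / 1.843 = 0.2468 g VSS/g bCOD.
Mass of bCOD removed per day: Q(S₀ − S) = 23300 × 322.4 g/m³ = 7511 kg/d.
So the net sludge growth is P_X = 0.2468 × 7511 = 1854 kg VSS/d.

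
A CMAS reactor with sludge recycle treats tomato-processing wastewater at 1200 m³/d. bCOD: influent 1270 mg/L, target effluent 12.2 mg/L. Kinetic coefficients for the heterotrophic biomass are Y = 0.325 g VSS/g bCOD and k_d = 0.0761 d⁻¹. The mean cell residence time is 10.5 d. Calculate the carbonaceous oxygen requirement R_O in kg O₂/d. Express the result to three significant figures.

R_O ≈ 1120 kg O₂/d

The observed yield is Y_obs = Y/(1 + k_d·θ_c) = 0.325 / (1 + 0.0761 × 10.5) = 0.325 / 1.799 = 0.1807 g VSS per g bCOD removed.
ΔS = 1270 − 12.2 = 1258 mg/L, so the substrate removal rate is 1200 × 1258/1000 = 1509 kg bCOD/d.
P_X = Y_obs·Q·(S₀ − S) = 0.1807 × 1509 = 272.7 kg VSS/d.
Carbonaceous O₂ demand = substrate oxidised − cell-mass equivalent = 1509 − 1.42 × 272.7 = 1122 kg O₂/d.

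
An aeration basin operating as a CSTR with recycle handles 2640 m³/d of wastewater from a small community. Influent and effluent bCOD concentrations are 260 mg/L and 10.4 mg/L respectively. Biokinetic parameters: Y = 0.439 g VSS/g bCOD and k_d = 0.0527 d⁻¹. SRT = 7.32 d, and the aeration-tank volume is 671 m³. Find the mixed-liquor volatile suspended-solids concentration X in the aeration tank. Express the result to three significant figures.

From V·X·(1 + k_d·θ_c) = Y·Q·(S₀ − S)·θ_c: X = 0.439 × 2640 × (260 − 10.4) × 7.32 / [671 × (1 + 0.0527 × 7.32)] = 2277 mg/L.

X ≈ 2280 mg/L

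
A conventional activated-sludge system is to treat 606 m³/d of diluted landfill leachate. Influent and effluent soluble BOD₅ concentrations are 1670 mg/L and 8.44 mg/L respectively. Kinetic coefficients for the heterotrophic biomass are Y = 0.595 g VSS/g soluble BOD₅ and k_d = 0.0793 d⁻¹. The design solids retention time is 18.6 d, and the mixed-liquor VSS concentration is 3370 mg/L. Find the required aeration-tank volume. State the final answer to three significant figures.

From the SRT design equation V = Y Q (S₀−S) θ_c / [X (1 + k_d θ_c)] = 0.595 × 606 × (1670 − 8.44) × 18.6 / [3370 × (1 + 0.0793 × 18.6)] = 1.11×10^7 / 8341 = 1336 m³.

V ≈ 1340 m³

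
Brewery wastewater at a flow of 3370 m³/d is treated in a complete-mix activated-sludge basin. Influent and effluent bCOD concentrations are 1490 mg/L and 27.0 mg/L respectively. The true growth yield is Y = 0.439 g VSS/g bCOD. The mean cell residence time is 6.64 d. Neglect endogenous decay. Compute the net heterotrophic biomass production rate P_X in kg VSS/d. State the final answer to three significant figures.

Since k_d ≈ 0, Y_obs = Y = 0.439 g VSS/g bCOD.
Substrate removed = Q·(S₀ − S) = 3370 m³/d × (1490 − 27.0) g/m³ = 4.93×10^6 g/d = 4930 kg/d.
P_X = Y_obs · Q(S₀ − S) = 0.4390 × 4930 = 2164 kg VSS/d.

P_X ≈ 2160 kg VSS/d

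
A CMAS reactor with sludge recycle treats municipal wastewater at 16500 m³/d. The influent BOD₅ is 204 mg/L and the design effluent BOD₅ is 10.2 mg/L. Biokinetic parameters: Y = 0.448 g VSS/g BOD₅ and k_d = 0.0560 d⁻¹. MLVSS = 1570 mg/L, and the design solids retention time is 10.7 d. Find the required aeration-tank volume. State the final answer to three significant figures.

Rearranging the biomass balance for a CMAS with decay, V = Y·Q·ΔS·θ_c / [X·(1+k_d θ_c)] = 0.448 × 16500 × (204 − 10.2) × 10.7 / [1570 × (1 + 0.0560 × 10.7)] = 1.53×10^7 / 2511 = 6105 m³.

V ≈ 6110 m³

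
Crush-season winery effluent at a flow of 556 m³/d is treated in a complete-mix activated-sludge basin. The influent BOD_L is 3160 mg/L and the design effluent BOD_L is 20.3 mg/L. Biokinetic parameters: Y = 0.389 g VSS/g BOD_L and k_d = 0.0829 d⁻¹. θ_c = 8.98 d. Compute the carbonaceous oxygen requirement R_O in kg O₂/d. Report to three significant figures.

R_O ≈ 1190 kg O₂/d

The observed yield is Y_obs = Y/(1 + k_d·θ_c) = 0.389 / (1 + 0.0829 × 8.98) = 0.389 / 1.744 = 0.2230 g VSS per g BOD_L removed.
Substrate removed = Q·(S₀ − S) = 556 m³/d × (3160 − 20.3) g/m³ = 1.75×10^6 g/d = 1746 kg/d.
Biomass synthesised: P_X = Y_obs × 1746 = 389.3 kg VSS/d.
Carbonaceous O₂ demand = substrate oxidised − cell-mass equivalent = 1746 − 1.42 × 389.3 = 1193 kg O₂/d.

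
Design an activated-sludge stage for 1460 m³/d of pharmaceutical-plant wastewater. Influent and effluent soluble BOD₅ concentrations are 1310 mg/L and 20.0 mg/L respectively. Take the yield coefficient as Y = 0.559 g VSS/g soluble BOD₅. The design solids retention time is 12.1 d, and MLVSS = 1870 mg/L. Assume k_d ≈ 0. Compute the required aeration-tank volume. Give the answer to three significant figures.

V ≈ 6810 m³

Biomass mass balance (decay neglected): V·X = Y·Q·(S₀ − S)·θ_c, so V = 0.559 × 1460 × (1310 − 20.0) × 12.1 / 1870 = 6812 m³.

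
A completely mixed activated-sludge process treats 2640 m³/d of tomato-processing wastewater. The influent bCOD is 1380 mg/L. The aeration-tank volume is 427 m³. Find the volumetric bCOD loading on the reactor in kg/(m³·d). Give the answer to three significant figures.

Applied bCOD load per unit volume = Q·S₀/V = (2640 × 1380/1000)/427.0 = 8.532 kg bCOD·m⁻³·d⁻¹.

L_v ≈ 8.53 kg bCOD/(m³·d)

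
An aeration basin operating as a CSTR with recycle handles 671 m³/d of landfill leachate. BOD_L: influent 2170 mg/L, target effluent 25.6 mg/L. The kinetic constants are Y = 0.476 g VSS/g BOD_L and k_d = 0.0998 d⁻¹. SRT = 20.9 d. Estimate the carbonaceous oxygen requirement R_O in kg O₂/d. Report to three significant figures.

Correct the yield for decay: Y_obs = Y/(1 + k_d θ_c) = 0.476 / (1 + 0.0998 × 20.9) = 0.476 / 3.086 = 0.1543.
Mass of BOD_L removed per day: Q(S₀ − S) = 671 × 2144 g/m³ = 1439 kg/d.
Biomass synthesised: P_X = Y_obs × 1439 = 222.0 kg VSS/d.
Carbonaceous O₂ demand = substrate oxidised − cell-mass equivalent = 1439 − 1.42 × 222.0 = 1124 kg O₂/d.

R_O ≈ 1120 kg O₂/d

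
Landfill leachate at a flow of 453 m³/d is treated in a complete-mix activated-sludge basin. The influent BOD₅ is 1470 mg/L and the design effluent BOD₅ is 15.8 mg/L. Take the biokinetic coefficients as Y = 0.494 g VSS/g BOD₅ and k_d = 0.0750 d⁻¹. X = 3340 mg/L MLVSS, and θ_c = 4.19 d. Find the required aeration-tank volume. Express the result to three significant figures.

Rearranging the biomass balance for a CMAS with decay, V = Y·Q·ΔS·θ_c / [X·(1+k_d θ_c)] = 0.494 × 453 × (1470 − 15.8) × 4.19 / [3340 × (1 + 0.0750 × 4.19)] = 1.36×10^6 / 4390 = 310.6 m³.

V ≈ 311 m³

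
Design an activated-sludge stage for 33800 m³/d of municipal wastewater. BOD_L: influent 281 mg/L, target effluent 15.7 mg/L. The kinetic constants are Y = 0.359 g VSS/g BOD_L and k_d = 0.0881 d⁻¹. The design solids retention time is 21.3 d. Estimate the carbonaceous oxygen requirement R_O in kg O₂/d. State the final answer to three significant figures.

R_O ≈ 7380 kg O₂/d

Observed yield with endogenous decay: Y_obs = Y / (1 + k_d·θ_c) = 0.359 / (1 + 0.0881 × 21.3) = 0.359 / 2.877 = 0.1248 g VSS/g BOD_L.
Substrate removed = Q·(S₀ − S) = 33800 m³/d × (281 − 15.7) g/m³ = 8.97×10^6 g/d = 8967 kg/d.
Net sludge production P_X = 0.1248 × 8967 = 1119 kg VSS/d.
Carbonaceous O₂ demand = substrate oxidised − cell-mass equivalent = 8967 − 1.42 × 1119 = 7378 kg O₂/d.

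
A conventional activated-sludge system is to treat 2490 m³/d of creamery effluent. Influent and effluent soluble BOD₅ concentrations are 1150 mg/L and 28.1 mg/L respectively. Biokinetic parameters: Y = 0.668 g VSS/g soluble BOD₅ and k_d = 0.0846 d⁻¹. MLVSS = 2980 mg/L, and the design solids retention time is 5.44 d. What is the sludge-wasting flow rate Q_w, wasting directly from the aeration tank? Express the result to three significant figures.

Rearranging the biomass balance for a CMAS with decay, V = Y·Q·ΔS·θ_c / [X·(1+k_d θ_c)] = 0.668 × 2490 × (1150 − 28.1) × 5.44 / [2980 × (1 + 0.0846 × 5.44)] = 1.02×10^7 / 4351 = 2333 m³.
Wasting from the aeration tank: Q_w = V / θ_c = 2333 / 5.44 = 428.8 m³/d.

Q_w ≈ 429 m³/d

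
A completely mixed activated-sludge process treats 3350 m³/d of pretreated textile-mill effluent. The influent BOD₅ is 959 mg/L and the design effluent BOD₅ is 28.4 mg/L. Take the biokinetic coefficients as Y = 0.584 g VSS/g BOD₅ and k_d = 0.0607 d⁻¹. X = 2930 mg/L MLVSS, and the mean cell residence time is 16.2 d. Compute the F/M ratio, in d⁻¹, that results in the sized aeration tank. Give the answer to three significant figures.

F/M ≈ 0.216 d⁻¹

From the SRT design equation V = Y Q (S₀−S) θ_c / [X (1 + k_d θ_c)] = 0.584 × 3350 × (959 − 28.4) × 16.2 / [2930 × (1 + 0.0607 × 16.2)] = 2.95×10^7 / 5811 = 5075 m³.
Food-to-microorganism ratio F/M = Q S₀ / (V X) = 3350 × 959 / (5075 × 2930) = 0.2160 d⁻¹.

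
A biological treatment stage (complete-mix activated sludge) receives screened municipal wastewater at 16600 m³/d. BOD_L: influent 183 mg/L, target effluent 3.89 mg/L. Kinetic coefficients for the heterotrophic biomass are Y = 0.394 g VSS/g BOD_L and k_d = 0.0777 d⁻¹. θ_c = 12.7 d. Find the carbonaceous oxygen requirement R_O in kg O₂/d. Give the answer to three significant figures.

The observed yield is Y_obs = Y/(1 + k_d·θ_c) = 0.394 / (1 + 0.0777 × 12.7) = 0.394 / 1.987 = 0.1983 g VSS per g BOD_L removed.
Mass of BOD_L removed per day: Q(S₀ − S) = 16600 × 179.1 g/m³ = 2973 kg/d.
P_X = Y_obs·Q·(S₀ − S) = 0.1983 × 2973 = 589.6 kg VSS/d.
R_O = Q·ΔS − 1.42 P_X = 2973 − 837.3 = 2136 kg O₂/d.

R_O ≈ 2140 kg O₂/d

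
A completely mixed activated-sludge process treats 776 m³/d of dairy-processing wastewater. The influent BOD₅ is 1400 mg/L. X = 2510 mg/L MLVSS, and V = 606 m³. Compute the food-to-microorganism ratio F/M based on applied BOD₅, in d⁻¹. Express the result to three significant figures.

Food-to-microorganism ratio F/M = Q S₀ / (V X) = 776 × 1400 / (606.0 × 2510) = 0.7142 d⁻¹.

F/M ≈ 0.714 d⁻¹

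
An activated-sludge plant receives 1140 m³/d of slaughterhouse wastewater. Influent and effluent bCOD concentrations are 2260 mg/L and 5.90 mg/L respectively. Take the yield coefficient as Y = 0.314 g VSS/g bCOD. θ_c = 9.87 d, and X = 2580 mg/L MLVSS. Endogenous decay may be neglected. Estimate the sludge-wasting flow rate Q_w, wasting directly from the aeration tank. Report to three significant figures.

V·X = Y·Q·ΔS·θ_c gives V = 0.314 × 1140 × (2260 − 5.90) × 9.87 / 2580 = 3087 m³.
With mixed-liquor wasting, θ_c = V/Q_w, so Q_w = V/θ_c = 3087/9.87 = 312.7 m³/d.

Q_w ≈ 313 m³/d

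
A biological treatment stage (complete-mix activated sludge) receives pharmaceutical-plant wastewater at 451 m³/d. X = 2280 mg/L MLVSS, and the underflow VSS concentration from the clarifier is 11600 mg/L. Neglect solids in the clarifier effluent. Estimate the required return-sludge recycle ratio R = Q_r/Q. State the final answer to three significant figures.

R = Q_r/Q = X/(X_r − X) = 2280 / (11600 − 2280) = 0.2446.

R ≈ 0.245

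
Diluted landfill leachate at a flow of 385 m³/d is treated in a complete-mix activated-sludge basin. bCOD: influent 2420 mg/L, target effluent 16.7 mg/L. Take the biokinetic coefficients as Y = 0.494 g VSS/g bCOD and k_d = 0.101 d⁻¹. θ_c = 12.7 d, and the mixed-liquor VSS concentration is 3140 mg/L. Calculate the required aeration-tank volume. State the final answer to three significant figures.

From the SRT design equation V = Y Q (S₀−S) θ_c / [X (1 + k_d θ_c)] = 0.494 × 385 × (2420 − 16.7) × 12.7 / [3140 × (1 + 0.101 × 12.7)] = 5.8×10^6 / 7168 = 809.9 m³.

V ≈ 810 m³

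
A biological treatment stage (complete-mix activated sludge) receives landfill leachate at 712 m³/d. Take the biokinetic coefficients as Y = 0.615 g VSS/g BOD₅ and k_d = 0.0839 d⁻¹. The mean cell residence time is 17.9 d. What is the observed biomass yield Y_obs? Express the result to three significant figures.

Correct the yield for decay: Y_obs = Y/(1 + k_d θ_c) = 0.615 / (1 + 0.0839 × 17.9) = 0.615 / 2.502 = 0.2458.

Y_obs ≈ 0.246 g VSS/g BOD₅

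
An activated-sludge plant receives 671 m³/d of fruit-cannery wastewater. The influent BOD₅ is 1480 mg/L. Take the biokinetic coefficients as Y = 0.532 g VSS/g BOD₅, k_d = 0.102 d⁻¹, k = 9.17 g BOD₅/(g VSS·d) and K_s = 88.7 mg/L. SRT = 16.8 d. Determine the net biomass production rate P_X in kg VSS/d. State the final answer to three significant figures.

For a completely mixed reactor with recycle the Lawrence–McCarty relation gives S = K_s·(1 + k_d·θ_c) / [θ_c·(Y·k − k_d) − 1] = 88.7 × (1 + 0.102 × 16.8) / [16.8 × (0.532 × 9.17 − 0.102) − 1] = 240.7 / 79.24 = 3.037 mg/L.
The observed yield is Y_obs = Y/(1 + k_d·θ_c) = 0.532 / (1 + 0.102 × 16.8) = 0.532 / 2.714 = 0.1960 g VSS per g BOD₅ removed.
Q·(S₀ − S) = 671 × (1480 − 3.04) × 10⁻³ = 991.0 kg/d removed.
P_X = Y_obs · Q(S₀ − S) = 0.1960 × 991.0 = 194.3 kg VSS/d.

P_X ≈ 194 kg VSS/d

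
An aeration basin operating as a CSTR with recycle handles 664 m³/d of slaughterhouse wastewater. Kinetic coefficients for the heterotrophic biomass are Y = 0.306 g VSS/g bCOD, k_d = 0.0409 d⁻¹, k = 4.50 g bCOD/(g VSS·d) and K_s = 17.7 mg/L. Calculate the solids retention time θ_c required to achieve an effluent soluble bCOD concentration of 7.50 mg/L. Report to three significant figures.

θ_c ≈ 2.71 d

From 1/θ_c = Y·k·S/(K_s + S) − k_d: Y·k·S/(K_s+S) = 0.306 × 4.50 × 7.50 / (17.7 + 7.50) = 0.4098 d⁻¹.
1/θ_c = 0.4098 − 0.0409 = 0.3689 d⁻¹, so θ_c = 2.711 d.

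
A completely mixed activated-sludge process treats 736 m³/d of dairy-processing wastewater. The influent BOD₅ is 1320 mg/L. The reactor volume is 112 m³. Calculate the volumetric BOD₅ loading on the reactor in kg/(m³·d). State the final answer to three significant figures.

L_v = Q S₀ / V = 736 × 1320 × 10⁻³ / 112.0 = 8.674 kg/(m³·d).

L_v ≈ 8.67 kg BOD₅/(m³·d)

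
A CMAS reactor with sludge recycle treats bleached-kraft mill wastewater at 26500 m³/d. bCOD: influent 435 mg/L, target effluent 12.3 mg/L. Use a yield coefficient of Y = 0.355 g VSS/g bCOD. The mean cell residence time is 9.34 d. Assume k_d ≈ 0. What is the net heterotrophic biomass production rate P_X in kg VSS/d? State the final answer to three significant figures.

P_X ≈ 3980 kg VSS/d

Since k_d ≈ 0, Y_obs = Y = 0.355 g VSS/g bCOD.
Mass of bCOD removed per day: Q(S₀ − S) = 26500 × 422.7 g/m³ = 11202 kg/d.
Net biomass production P_X = Y_obs × Q·(S₀ − S) = 0.3550 × 11202 = 3977 kg VSS/d.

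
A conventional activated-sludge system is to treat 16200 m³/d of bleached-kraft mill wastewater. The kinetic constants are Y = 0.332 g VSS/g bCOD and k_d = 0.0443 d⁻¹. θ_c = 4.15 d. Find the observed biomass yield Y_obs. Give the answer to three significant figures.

Y_obs ≈ 0.280 g VSS/g bCOD

Correct the yield for decay: Y_obs = Y/(1 + k_d θ_c) = 0.332 / (1 + 0.0443 × 4.15) = 0.332 / 1.184 = 0.2804.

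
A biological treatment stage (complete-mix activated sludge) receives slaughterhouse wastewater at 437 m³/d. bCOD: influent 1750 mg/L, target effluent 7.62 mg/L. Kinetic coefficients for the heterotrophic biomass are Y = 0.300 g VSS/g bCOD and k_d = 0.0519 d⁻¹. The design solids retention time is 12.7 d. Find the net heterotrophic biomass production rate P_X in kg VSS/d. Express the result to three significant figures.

P_X ≈ 138 kg VSS/d

Correct the yield for decay: Y_obs = Y/(1 + k_d θ_c) = 0.300 / (1 + 0.0519 × 12.7) = 0.300 / 1.659 = 0.1808.
Q·(S₀ − S) = 437 × (1750 − 7.62) × 10⁻³ = 761.4 kg/d removed.
P_X = Y_obs · Q(S₀ − S) = 0.1808 × 761.4 = 137.7 kg VSS/d.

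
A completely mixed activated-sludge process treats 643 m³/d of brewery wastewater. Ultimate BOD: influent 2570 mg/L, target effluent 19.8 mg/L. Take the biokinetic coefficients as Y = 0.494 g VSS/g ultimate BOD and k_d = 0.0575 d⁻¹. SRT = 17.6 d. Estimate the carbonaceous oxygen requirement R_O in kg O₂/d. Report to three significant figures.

The observed yield is Y_obs = Y/(1 + k_d·θ_c) = 0.494 / (1 + 0.0575 × 17.6) = 0.494 / 2.012 = 0.2455 g VSS per g ultimate BOD removed.
Substrate removed = Q·(S₀ − S) = 643 m³/d × (2570 − 19.8) g/m³ = 1.64×10^6 g/d = 1640 kg/d.
Net sludge production P_X = 0.2455 × 1640 = 402.6 kg VSS/d.
R_O = Q·(S₀ − S) − 1.42·P_X = 1640 − 1.42 × 402.6 = 1068 kg O₂/d.

R_O ≈ 1070 kg O₂/d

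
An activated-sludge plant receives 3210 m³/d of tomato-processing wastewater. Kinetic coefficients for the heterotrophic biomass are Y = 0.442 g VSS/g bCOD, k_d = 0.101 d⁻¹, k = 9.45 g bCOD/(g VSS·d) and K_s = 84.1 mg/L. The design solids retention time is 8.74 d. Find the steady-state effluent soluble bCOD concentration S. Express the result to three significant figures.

S ≈ 4.57 mg/L

Effluent substrate depends only on kinetics and SRT: S = K_s(1 + k_d θ_c) / [θ_c(Yk − k_d) − 1] = 84.1 × (1 + 0.101 × 8.74) / [8.74 × (0.442 × 9.45 − 0.101) − 1] = 158.3 / 34.62 = 4.573 mg/L.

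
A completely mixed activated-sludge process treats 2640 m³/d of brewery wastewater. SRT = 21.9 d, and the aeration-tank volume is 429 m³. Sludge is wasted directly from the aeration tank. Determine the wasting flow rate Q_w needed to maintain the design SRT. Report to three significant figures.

For wasting at MLVSS concentration, Q_w = V/θ_c = 429.0/21.9 = 19.59 m³/d.

Q_w ≈ 19.6 m³/d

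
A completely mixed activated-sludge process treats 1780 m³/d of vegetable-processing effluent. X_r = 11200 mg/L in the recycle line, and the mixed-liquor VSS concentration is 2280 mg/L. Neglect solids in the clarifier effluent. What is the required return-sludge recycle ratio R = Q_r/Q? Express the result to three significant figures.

R ≈ 0.256

R = Q_r/Q = X/(X_r − X) = 2280 / (11200 − 2280) = 0.2556.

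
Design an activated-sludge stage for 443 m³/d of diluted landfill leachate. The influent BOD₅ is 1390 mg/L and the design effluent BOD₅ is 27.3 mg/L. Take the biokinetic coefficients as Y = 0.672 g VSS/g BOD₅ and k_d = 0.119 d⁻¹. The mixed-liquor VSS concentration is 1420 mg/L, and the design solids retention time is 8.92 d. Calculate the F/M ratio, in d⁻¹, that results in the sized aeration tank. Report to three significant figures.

Rearranging the biomass balance for a CMAS with decay, V = Y·Q·ΔS·θ_c / [X·(1+k_d θ_c)] = 0.672 × 443 × (1390 − 27.3) × 8.92 / [1420 × (1 + 0.119 × 8.92)] = 3.62×10^6 / 2927 = 1236 m³.
F/M = applied load / biomass = Q·S₀/(V·X) = 443 × 1390 / (1236 × 1420) = 0.3508 d⁻¹.

F/M ≈ 0.351 d⁻¹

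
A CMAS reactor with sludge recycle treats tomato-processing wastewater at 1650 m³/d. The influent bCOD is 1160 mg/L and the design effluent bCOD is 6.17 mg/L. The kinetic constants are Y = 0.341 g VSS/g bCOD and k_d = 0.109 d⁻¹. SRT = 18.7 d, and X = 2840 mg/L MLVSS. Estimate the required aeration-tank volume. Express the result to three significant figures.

Rearranging the biomass balance for a CMAS with decay, V = Y·Q·ΔS·θ_c / [X·(1+k_d θ_c)] = 0.341 × 1650 × (1160 − 6.17) × 18.7 / [2840 × (1 + 0.109 × 18.7)] = 1.21×10^7 / 8629 = 1407 m³.

V ≈ 1410 m³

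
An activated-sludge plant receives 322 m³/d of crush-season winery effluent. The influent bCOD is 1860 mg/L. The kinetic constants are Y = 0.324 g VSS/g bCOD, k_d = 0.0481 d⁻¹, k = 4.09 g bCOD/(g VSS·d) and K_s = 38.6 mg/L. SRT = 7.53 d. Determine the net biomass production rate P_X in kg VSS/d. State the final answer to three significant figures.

P_X ≈ 142 kg VSS/d

From the Monod/SRT balance for a CMAS, S = K_s·(1+k_d θ_c)/[θ_c·(Y k − k_d) − 1] = 38.6 × (1 + 0.0481 × 7.53) / [7.53 × (0.324 × 4.09 − 0.0481) − 1] = 52.58 / 8.616 = 6.102 mg/L.
Correct the yield for decay: Y_obs = Y/(1 + k_d θ_c) = 0.324 / (1 + 0.0481 × 7.53) = 0.324 / 1.362 = 0.2379.
Q·(S₀ − S) = 322 × (1860 − 6.10) × 10⁻³ = 597.0 kg/d removed.
Biomass produced: P_X = Y_obs·Q·ΔS = 0.2379 × 597.0 ≈ 142.0 kg VSS/d.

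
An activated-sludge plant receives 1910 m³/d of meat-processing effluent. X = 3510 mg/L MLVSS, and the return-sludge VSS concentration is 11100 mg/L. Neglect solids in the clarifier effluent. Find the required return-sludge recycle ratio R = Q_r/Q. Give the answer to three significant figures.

R ≈ 0.462

R = Q_r/Q = X/(X_r − X) = 3510 / (11100 − 3510) = 0.4625.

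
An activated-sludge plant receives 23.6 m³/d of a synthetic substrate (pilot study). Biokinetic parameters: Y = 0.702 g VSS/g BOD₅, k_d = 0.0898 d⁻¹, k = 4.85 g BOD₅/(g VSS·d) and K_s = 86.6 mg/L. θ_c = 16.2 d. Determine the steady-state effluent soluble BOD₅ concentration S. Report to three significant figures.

S ≈ 4.03 mg/L

Effluent substrate depends only on kinetics and SRT: S = K_s(1 + k_d θ_c) / [θ_c(Yk − k_d) − 1] = 86.6 × (1 + 0.0898 × 16.2) / [16.2 × (0.702 × 4.85 − 0.0898) − 1] = 212.6 / 52.70 = 4.034 mg/L.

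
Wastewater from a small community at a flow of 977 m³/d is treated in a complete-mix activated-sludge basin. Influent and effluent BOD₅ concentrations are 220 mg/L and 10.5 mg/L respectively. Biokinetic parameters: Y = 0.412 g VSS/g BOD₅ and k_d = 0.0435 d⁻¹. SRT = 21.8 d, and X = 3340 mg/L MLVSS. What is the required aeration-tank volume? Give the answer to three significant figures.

V ≈ 283 m³

From the SRT design equation V = Y Q (S₀−S) θ_c / [X (1 + k_d θ_c)] = 0.412 × 977 × (220 − 10.5) × 21.8 / [3340 × (1 + 0.0435 × 21.8)] = 1.84×10^6 / 6507 = 282.5 m³.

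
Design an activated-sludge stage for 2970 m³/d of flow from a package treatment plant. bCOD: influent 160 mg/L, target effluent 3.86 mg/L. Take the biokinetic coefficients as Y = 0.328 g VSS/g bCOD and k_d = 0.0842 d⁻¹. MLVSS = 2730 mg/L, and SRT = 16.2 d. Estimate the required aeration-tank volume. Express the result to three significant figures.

Steady-state biomass mass balance: V·X·(1 + k_d·θ_c) = Y·Q·(S₀ − S)·θ_c, so V = 0.328 × 2970 × (160 − 3.86) × 16.2 / [2730 × (1 + 0.0842 × 16.2)] = 2.46×10^6 / 6454 = 381.8 m³.

V ≈ 382 m³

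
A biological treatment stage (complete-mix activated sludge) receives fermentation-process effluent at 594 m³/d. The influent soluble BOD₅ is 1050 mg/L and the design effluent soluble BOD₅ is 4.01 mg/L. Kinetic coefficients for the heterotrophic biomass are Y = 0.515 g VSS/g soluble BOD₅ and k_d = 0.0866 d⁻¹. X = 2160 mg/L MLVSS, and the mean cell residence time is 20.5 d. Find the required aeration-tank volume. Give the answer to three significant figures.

V ≈ 1090 m³

Steady-state biomass mass balance: V·X·(1 + k_d·θ_c) = Y·Q·(S₀ − S)·θ_c, so V = 0.515 × 594 × (1050 − 4.01) × 20.5 / [2160 × (1 + 0.0866 × 20.5)] = 6.56×10^6 / 5995 = 1094 m³.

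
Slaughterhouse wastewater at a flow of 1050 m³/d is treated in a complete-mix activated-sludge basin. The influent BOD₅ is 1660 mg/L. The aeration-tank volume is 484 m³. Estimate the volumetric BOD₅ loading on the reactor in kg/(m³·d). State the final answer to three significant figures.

Volumetric loading L_v = Q·S₀ / V = 1050 × 1660 g/m³ / 484.0 m³ = 3601 g/(m³·d) = 3.601 kg BOD₅/(m³·d).

L_v ≈ 3.60 kg BOD₅/(m³·d)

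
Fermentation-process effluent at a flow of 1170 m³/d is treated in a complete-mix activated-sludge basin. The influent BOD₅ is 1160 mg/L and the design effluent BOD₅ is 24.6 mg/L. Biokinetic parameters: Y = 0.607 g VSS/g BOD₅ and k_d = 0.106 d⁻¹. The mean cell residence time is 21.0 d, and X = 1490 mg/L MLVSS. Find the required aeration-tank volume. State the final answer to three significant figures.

V ≈ 3520 m³

Steady-state biomass mass balance: V·X·(1 + k_d·θ_c) = Y·Q·(S₀ − S)·θ_c, so V = 0.607 × 1170 × (1160 − 24.6) × 21.0 / [1490 × (1 + 0.106 × 21.0)] = 1.69×10^7 / 4807 = 3523 m³.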